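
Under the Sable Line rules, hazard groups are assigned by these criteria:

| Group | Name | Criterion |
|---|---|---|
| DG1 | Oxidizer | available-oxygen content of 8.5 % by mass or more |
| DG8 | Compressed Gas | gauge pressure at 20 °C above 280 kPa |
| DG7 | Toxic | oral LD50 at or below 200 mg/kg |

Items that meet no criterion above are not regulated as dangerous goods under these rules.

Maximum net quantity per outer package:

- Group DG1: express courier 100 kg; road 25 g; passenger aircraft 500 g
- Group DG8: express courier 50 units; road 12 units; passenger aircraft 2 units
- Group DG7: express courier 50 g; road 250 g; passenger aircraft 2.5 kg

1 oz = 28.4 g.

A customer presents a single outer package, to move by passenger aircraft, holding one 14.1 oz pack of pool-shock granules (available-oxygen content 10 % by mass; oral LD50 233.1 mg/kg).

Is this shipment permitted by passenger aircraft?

Yes

With available-oxygen content 10 % by mass (≥ 8.5 % by mass), the pool-shock granules fall in Group DG1.
Group DG1 quantity: one 14.1 oz pack = 400.44 g.
That is within the Group DG1 passenger aircraft limit of 500 g.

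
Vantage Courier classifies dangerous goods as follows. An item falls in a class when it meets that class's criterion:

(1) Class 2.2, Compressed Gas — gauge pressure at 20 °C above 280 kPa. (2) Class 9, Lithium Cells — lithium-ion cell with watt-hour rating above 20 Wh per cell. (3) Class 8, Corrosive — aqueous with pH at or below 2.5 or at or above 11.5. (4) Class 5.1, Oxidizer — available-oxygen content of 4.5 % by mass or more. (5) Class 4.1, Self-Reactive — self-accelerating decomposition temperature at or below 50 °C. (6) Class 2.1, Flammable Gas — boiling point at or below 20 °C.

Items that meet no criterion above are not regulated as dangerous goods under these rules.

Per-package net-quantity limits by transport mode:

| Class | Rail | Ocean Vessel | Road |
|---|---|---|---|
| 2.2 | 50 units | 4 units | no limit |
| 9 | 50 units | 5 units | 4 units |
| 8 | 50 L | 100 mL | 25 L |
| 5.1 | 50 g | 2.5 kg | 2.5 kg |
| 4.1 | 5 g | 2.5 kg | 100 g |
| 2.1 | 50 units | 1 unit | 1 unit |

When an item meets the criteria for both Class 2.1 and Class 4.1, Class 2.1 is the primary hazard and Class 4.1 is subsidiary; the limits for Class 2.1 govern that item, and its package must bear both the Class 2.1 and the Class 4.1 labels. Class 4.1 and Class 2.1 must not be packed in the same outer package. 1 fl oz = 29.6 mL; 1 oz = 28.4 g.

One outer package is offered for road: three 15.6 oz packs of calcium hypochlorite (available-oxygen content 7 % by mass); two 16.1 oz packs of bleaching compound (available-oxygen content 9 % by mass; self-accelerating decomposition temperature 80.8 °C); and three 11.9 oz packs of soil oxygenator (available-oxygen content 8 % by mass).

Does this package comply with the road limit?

Calcium hypochlorite: available-oxygen content 7 % by mass ≥ 4.5 % by mass → Class 5.1 (Oxidizer).
Bleaching compound: available-oxygen content 9 % by mass ≥ 4.5 % by mass → Class 5.1 (Oxidizer).
With available-oxygen content 8 % by mass (≥ 4.5 % by mass), the soil oxygenator falls in Class 5.1.
Class 5.1 net quantity: (three 15.6 oz packs = 1329.12 g) + (two 16.1 oz packs = 914.48 g) + (three 11.9 oz packs = 1013.88 g) = 3257.48 g.
3257.48 g exceeds the road limit of 2.5 kg for Class 5.1.

No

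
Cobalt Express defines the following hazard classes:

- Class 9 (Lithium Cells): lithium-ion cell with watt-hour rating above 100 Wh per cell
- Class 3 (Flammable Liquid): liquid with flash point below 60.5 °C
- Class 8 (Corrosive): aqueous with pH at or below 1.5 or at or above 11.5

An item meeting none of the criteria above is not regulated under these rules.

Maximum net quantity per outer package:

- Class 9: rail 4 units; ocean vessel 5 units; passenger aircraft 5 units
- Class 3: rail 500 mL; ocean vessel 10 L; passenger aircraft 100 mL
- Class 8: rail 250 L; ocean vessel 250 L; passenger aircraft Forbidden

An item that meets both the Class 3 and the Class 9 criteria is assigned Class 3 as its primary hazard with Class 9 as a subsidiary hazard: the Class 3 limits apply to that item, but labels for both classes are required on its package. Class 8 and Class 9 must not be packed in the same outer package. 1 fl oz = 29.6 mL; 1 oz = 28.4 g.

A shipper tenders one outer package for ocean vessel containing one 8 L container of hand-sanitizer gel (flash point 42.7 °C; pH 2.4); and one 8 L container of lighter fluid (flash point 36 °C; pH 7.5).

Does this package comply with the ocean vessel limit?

Hand-sanitizer gel: flash point 42.7 °C < 60.5 °C → Class 3 (Flammable Liquid).
With flash point 36 °C (< 60.5 °C), the lighter fluid falls in Class 3.
Class 3 net quantity: 8 L + 8 L = 16 L.
16 L > 10 L (ocean vessel limit, Class 3) — over the limit.

No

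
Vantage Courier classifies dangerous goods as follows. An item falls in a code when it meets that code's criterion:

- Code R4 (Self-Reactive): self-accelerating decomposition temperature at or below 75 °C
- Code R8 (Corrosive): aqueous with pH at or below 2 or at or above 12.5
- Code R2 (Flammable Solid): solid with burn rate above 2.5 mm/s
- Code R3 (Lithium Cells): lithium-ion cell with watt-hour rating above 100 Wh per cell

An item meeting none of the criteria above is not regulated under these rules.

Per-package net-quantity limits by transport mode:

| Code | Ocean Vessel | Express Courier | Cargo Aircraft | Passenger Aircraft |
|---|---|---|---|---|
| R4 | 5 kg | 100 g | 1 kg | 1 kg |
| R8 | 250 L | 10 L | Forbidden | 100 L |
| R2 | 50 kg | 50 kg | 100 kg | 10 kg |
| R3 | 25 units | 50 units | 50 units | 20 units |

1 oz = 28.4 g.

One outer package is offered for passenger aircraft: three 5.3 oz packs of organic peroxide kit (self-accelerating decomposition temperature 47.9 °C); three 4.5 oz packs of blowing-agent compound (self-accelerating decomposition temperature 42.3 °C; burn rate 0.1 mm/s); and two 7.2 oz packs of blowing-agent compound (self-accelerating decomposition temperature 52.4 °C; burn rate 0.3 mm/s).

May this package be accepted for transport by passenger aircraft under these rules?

Organic peroxide kit: self-accelerating decomposition temperature 47.9 °C ≤ 75 °C → Code R4 (Self-Reactive).
The blowing-agent compound has self-accelerating decomposition temperature 42.3 °C, which is ≤ 75 °C, so it is Code R4 (Self-Reactive).
Blowing-agent compound: self-accelerating decomposition temperature 52.4 °C ≤ 75 °C → Code R4 (Self-Reactive).
Code R4 net quantity: (three 5.3 oz packs = 451.56 g) + (three 4.5 oz packs = 383.4 g) + (two 7.2 oz packs = 408.96 g) = 1243.92 g.
That exceeds the Code R4 passenger aircraft limit of 1 kg.

No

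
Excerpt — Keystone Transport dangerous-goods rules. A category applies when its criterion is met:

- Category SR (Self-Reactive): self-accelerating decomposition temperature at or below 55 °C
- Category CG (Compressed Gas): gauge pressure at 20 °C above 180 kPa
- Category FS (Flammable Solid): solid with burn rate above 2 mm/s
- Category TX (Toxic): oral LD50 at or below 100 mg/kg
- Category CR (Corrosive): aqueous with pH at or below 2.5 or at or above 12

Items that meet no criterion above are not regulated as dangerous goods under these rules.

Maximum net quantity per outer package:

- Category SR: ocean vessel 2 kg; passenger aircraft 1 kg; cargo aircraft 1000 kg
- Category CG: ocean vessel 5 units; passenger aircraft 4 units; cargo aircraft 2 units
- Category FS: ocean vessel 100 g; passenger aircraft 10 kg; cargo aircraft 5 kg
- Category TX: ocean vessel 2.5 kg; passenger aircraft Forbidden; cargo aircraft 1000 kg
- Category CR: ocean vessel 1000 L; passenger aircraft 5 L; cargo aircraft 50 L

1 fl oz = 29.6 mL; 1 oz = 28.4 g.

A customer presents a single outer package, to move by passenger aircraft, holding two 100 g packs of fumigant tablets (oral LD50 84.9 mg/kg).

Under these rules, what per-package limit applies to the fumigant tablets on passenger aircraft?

Forbidden

The fumigant tablets have oral LD50 84.9 mg/kg, which is ≤ 100 mg/kg, so they are Category TX (Toxic).
The passenger aircraft limit for Category TX is Forbidden.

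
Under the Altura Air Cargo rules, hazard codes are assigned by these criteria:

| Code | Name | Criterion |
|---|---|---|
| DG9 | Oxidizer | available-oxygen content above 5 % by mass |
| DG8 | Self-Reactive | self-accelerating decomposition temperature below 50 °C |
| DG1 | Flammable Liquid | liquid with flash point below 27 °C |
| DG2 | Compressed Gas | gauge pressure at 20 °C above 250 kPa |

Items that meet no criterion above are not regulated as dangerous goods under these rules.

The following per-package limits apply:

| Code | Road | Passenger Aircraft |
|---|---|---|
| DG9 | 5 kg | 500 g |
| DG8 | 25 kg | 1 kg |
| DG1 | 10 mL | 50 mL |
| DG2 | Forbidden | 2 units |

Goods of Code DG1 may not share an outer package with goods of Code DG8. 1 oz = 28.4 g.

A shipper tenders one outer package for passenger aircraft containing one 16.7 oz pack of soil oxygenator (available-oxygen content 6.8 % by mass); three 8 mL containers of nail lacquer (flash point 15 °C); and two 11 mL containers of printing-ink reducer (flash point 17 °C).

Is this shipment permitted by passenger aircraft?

Available-oxygen content 6.8 % by mass meets the Code DG9 criterion (Oxidizer), so the soil oxygenator is Code DG9.
With flash point 15 °C (< 27 °C), the nail lacquer falls in Code DG1.
The printing-ink reducer has flash point 17 °C, which is < 27 °C, so it is Code DG1 (Flammable Liquid).
Total Code DG1: (three 8 mL containers = 24 mL) + (two 11 mL containers = 22 mL) = 46 mL.
46 mL ≤ 50 mL (passenger aircraft limit, Code DG1) — within limit.
Code DG9 quantity: one 16.7 oz pack = 474.28 g.
474.28 g ≤ 500 g (passenger aircraft limit, Code DG9) — within limit.
The segregation rule (Code DG1 with Code DG8) does not apply to Code DG1 with Code DG9.
Every hazard code is within its passenger aircraft limit and no segregation rule is violated.

Yes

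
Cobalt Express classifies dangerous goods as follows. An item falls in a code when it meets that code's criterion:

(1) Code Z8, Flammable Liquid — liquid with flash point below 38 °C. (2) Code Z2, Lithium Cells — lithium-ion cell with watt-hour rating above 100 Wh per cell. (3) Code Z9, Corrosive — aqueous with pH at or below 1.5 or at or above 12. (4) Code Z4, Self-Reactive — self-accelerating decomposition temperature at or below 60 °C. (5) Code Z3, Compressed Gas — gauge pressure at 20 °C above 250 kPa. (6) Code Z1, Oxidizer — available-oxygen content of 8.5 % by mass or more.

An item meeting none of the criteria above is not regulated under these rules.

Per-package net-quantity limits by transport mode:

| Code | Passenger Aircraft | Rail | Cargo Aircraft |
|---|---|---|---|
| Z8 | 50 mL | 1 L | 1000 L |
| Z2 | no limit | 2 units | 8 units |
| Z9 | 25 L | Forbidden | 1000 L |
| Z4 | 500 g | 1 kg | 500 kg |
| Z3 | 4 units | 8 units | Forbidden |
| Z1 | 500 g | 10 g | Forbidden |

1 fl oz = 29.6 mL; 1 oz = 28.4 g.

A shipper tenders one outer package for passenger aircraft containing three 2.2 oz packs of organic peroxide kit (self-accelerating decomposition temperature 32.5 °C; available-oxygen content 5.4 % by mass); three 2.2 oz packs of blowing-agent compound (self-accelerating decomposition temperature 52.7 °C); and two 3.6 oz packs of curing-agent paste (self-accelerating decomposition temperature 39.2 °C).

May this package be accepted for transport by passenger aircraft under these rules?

No

The organic peroxide kit has self-accelerating decomposition temperature 32.5 °C, which is ≤ 60 °C, so it is Code Z4 (Self-Reactive).
Blowing-agent compound: self-accelerating decomposition temperature 52.7 °C ≤ 60 °C → Code Z4 (Self-Reactive).
Curing-agent paste: self-accelerating decomposition temperature 39.2 °C ≤ 60 °C → Code Z4 (Self-Reactive).
Total Code Z4: (three 2.2 oz packs = 187.44 g) + (three 2.2 oz packs = 187.44 g) + (two 3.6 oz packs = 204.48 g) = 579.36 g.
That exceeds the Code Z4 passenger aircraft limit of 500 g.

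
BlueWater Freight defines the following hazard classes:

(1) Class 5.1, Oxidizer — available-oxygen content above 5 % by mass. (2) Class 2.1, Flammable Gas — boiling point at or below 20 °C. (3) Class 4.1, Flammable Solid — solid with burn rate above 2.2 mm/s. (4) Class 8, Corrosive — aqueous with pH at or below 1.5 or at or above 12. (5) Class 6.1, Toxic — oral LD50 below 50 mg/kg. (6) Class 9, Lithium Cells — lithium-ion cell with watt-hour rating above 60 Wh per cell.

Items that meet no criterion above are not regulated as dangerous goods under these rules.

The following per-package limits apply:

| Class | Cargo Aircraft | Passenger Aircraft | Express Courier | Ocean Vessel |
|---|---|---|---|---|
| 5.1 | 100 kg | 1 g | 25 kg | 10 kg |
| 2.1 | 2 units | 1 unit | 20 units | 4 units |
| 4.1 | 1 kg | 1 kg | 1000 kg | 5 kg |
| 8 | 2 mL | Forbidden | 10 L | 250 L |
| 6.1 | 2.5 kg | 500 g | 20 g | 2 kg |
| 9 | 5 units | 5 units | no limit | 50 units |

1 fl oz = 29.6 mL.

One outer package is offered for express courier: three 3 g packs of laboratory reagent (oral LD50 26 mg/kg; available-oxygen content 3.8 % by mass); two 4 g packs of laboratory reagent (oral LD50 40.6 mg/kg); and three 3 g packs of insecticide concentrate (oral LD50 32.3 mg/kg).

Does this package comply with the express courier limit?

Laboratory reagent: oral LD50 26 mg/kg < 50 mg/kg → Class 6.1 (Toxic).
Oral LD50 40.6 mg/kg meets the Class 6.1 criterion (Toxic), so the laboratory reagent is Class 6.1.
Oral LD50 32.3 mg/kg meets the Class 6.1 criterion (Toxic), so the insecticide concentrate is Class 6.1.
Class 6.1 net quantity: (three 3 g packs = 9 g) + (two 4 g packs = 8 g) + (three 3 g packs = 9 g) = 26 g.
That exceeds the Class 6.1 express courier limit of 20 g.

No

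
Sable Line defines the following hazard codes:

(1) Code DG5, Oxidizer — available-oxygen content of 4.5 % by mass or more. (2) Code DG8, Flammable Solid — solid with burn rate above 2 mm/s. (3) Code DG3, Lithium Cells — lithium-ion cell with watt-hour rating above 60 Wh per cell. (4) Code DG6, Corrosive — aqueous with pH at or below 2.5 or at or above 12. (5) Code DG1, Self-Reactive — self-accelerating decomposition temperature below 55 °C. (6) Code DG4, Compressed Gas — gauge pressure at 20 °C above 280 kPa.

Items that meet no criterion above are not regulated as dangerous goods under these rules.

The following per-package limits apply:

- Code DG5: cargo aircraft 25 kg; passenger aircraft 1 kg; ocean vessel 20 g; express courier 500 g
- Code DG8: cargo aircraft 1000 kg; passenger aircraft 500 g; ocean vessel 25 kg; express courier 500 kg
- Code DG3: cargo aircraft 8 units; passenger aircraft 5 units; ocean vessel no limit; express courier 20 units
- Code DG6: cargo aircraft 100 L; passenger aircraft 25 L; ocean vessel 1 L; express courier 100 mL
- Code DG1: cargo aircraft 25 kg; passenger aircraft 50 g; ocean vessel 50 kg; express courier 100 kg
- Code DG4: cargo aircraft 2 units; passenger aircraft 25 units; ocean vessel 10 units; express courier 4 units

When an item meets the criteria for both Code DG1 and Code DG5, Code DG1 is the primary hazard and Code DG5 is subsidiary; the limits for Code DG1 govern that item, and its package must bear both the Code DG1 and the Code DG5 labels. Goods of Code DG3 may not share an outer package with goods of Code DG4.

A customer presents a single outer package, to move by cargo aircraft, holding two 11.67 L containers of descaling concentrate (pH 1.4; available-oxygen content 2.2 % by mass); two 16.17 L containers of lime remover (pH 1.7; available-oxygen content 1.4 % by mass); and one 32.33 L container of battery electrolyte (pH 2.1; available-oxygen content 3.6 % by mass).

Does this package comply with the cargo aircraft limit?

Yes

Descaling concentrate: pH 1.4 ≤ 2.5 → Code DG6 (Corrosive).
pH 1.7 meets the Code DG6 criterion (Corrosive), so the lime remover is Code DG6.
pH 2.1 meets the Code DG6 criterion (Corrosive), so the battery electrolyte is Code DG6.
Code DG6 net quantity: (two 11.67 L containers = 23.34 L) + (two 16.17 L containers = 32.34 L) + 32.33 L = 88.01 L.
88.01 L ≤ 100 L (cargo aircraft limit, Code DG6) — within limit.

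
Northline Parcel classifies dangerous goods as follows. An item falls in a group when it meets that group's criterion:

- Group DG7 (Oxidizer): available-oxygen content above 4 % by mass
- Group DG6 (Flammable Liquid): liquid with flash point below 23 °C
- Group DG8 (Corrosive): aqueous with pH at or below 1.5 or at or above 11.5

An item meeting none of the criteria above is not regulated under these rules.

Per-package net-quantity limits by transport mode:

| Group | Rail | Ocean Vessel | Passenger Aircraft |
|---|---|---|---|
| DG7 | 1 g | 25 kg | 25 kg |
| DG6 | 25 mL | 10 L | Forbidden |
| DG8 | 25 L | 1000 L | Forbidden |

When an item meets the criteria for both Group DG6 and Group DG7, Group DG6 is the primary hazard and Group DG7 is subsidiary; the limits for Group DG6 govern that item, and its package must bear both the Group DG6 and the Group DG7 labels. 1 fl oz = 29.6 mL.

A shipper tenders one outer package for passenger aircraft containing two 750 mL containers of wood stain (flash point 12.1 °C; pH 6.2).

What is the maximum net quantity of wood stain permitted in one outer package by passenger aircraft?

Forbidden

Flash point 12.1 °C meets the Group DG6 criterion (Flammable Liquid), so the wood stain is Group DG6.
The passenger aircraft limit for Group DG6 is Forbidden.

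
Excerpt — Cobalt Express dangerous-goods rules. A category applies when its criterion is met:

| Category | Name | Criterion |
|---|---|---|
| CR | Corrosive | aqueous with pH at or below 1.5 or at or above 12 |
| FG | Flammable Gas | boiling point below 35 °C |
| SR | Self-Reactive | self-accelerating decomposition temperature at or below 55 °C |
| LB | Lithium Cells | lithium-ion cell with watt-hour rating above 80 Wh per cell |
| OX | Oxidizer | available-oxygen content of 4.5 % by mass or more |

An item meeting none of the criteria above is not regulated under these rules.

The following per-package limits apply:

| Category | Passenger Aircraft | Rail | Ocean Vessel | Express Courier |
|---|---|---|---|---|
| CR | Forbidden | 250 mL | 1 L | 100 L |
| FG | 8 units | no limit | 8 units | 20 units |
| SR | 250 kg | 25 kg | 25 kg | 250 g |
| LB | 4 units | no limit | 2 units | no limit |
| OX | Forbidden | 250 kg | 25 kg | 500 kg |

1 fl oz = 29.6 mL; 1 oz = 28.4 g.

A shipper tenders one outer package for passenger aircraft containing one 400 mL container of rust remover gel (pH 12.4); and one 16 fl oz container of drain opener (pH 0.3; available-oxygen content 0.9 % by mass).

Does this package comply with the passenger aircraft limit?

No

Rust remover gel: pH 12.4 ≥ 12 → Category CR (Corrosive).
Drain opener: pH 0.3 ≤ 1.5 → Category CR (Corrosive).
Category CR net quantity: 400 mL + (one 16 fl oz container = 473.6 mL) = 873.6 mL.
By passenger aircraft, Category CR is Forbidden regardless of quantity.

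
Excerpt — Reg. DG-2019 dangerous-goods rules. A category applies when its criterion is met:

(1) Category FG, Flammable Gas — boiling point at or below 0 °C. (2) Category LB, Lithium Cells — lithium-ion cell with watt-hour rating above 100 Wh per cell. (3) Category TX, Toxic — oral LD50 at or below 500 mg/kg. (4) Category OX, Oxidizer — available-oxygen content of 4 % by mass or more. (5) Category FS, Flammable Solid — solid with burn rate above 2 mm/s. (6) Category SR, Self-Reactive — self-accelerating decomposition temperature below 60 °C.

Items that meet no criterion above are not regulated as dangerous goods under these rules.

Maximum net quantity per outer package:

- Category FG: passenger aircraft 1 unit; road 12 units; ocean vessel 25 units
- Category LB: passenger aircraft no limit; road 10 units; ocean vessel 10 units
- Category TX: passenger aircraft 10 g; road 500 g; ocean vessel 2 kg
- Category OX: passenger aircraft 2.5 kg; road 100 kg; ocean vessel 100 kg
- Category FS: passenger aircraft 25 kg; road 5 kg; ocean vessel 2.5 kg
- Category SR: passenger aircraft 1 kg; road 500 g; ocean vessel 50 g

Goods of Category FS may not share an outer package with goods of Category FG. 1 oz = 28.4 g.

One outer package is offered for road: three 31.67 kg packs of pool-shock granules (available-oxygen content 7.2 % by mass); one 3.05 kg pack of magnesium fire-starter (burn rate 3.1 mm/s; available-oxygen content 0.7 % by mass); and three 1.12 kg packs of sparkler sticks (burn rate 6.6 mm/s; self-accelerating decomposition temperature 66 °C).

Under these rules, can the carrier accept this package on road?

With available-oxygen content 7.2 % by mass (≥ 4 % by mass), the pool-shock granules fall in Category OX.
The magnesium fire-starter has burn rate 3.1 mm/s, which is > 2 mm/s, so it is Category FS (Flammable Solid).
Sparkler sticks: burn rate 6.6 mm/s > 2 mm/s → Category FS (Flammable Solid).
Total Category FS: 3.05 kg + (three 1.12 kg packs = 3.36 kg) = 6.41 kg.
That exceeds the Category FS road limit of 5 kg.
Category OX quantity: three 31.67 kg packs = 95.01 kg.
95.01 kg is within the road limit of 100 kg for Category OX.
The segregation rule (Category FS with Category FG) does not apply to Category FS with Category OX.

No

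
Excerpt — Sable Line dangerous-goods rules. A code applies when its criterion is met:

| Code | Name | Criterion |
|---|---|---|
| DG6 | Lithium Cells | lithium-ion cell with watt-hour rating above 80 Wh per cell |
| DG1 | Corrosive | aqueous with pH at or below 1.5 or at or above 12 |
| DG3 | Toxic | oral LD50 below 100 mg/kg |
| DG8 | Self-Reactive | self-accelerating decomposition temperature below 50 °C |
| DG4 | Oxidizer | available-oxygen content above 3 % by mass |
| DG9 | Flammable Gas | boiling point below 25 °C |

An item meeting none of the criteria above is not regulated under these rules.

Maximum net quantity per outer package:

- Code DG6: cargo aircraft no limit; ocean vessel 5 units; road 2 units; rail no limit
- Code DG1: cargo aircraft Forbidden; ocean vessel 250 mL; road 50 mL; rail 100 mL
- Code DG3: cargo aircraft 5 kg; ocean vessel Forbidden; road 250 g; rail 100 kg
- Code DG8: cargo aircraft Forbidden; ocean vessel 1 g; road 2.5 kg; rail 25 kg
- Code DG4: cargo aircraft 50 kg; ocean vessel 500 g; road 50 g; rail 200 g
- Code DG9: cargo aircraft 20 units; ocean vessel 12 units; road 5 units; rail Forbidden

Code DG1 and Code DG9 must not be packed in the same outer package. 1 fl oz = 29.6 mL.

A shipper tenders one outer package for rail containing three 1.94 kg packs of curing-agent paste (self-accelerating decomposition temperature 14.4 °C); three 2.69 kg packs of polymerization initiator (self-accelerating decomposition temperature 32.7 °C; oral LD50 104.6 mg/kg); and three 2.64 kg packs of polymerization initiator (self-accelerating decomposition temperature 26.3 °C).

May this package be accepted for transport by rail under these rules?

Yes

The curing-agent paste has self-accelerating decomposition temperature 14.4 °C, which is < 50 °C, so it is Code DG8 (Self-Reactive).
The polymerization initiator has self-accelerating decomposition temperature 32.7 °C, which is < 50 °C, so it is Code DG8 (Self-Reactive).
The polymerization initiator has self-accelerating decomposition temperature 26.3 °C, which is < 50 °C, so it is Code DG8 (Self-Reactive).
Total Code DG8: (three 1.94 kg packs = 5.82 kg) + (three 2.69 kg packs = 8.07 kg) + (three 2.64 kg packs = 7.92 kg) = 21.81 kg.
21.81 kg is within the rail limit of 25 kg for Code DG8.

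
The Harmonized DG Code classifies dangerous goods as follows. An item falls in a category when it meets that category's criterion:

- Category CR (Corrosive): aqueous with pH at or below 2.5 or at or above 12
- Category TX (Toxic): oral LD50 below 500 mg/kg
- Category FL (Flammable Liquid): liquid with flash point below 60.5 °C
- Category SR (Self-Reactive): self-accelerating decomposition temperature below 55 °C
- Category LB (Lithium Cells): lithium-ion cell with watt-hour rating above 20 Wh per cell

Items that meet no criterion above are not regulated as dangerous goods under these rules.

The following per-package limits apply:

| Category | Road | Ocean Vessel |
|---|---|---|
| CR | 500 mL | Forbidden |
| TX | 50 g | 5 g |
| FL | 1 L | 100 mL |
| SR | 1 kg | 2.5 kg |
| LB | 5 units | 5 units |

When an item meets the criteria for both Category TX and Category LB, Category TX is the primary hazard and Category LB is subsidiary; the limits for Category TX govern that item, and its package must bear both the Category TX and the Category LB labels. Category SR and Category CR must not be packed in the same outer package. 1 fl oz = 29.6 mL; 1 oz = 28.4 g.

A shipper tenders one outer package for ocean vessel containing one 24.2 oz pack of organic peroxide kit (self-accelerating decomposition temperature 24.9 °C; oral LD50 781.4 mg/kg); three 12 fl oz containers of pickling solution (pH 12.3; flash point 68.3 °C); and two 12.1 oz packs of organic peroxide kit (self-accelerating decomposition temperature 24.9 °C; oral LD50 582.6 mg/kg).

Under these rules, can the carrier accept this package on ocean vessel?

Organic peroxide kit: self-accelerating decomposition temperature 24.9 °C < 55 °C → Category SR (Self-Reactive).
The pickling solution has pH 12.3, which is ≥ 12, so it is Category CR (Corrosive).
The organic peroxide kit has self-accelerating decomposition temperature 24.9 °C, which is < 55 °C, so it is Category SR (Self-Reactive).
Total Category SR: (one 24.2 oz pack = 687.28 g) + (two 12.1 oz packs = 687.28 g) = 1374.56 g.
1374.56 g ≤ 2.5 kg (ocean vessel limit, Category SR) — within limit.
Category CR quantity: three 12 fl oz containers = 1065.6 mL.
By ocean vessel, Category CR is Forbidden regardless of quantity.
Category SR and Category CR may not share an outer package.

No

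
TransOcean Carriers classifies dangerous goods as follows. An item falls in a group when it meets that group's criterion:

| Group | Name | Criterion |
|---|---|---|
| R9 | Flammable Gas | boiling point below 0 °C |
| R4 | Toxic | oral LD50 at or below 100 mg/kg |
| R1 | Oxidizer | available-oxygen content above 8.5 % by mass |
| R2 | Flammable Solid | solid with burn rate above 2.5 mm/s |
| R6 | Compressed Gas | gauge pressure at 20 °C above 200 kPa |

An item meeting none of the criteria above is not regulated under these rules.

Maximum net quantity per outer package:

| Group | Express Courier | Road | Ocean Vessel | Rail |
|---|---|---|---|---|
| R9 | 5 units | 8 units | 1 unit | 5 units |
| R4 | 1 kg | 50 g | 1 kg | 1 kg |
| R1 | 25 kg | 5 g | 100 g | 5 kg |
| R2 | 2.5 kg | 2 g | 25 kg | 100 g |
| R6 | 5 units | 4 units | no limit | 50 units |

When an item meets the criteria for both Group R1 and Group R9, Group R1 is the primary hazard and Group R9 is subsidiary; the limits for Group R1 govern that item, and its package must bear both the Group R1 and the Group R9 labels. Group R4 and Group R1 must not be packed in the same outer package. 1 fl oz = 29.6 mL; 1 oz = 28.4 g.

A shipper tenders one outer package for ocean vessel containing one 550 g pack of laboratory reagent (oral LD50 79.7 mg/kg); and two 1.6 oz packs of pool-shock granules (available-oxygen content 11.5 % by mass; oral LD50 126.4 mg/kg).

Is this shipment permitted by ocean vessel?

No

Oral LD50 79.7 mg/kg meets the Group R4 criterion (Toxic), so the laboratory reagent is Group R4.
With available-oxygen content 11.5 % by mass (> 8.5 % by mass), the pool-shock granules fall in Group R1.
Group R4 quantity: 550 g.
550 g is within the ocean vessel limit of 1 kg for Group R4.
Group R1 quantity: two 1.6 oz packs = 90.88 g.
90.88 g is within the ocean vessel limit of 100 g for Group R1.
Group R4 and Group R1 may not share an outer package.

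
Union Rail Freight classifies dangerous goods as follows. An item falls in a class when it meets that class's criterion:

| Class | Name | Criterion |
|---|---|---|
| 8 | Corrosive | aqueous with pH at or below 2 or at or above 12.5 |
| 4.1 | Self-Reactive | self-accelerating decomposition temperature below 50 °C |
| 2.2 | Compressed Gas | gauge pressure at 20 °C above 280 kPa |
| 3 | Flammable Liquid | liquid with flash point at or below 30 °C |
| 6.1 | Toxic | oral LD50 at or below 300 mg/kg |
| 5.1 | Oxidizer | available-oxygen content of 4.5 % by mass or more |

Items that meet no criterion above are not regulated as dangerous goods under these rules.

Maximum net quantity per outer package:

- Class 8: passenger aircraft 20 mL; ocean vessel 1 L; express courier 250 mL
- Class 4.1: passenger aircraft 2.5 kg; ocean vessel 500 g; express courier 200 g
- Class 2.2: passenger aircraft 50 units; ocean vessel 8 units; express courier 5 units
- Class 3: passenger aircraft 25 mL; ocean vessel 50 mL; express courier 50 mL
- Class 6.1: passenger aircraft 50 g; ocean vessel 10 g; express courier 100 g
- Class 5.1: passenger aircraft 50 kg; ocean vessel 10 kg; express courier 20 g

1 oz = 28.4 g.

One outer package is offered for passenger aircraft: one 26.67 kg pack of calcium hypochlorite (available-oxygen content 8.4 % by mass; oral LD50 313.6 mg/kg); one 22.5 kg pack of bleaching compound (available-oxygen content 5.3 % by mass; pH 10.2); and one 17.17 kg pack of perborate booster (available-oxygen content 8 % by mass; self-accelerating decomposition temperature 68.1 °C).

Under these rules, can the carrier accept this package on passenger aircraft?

No

Calcium hypochlorite: available-oxygen content 8.4 % by mass ≥ 4.5 % by mass → Class 5.1 (Oxidizer).
The bleaching compound has available-oxygen content 5.3 % by mass, which is ≥ 4.5 % by mass, so it is Class 5.1 (Oxidizer).
Available-oxygen content 8 % by mass meets the Class 5.1 criterion (Oxidizer), so the perborate booster is Class 5.1.
Total Class 5.1: 26.67 kg + 22.5 kg + 17.17 kg = 66.34 kg.
That exceeds the Class 5.1 passenger aircraft limit of 50 kg.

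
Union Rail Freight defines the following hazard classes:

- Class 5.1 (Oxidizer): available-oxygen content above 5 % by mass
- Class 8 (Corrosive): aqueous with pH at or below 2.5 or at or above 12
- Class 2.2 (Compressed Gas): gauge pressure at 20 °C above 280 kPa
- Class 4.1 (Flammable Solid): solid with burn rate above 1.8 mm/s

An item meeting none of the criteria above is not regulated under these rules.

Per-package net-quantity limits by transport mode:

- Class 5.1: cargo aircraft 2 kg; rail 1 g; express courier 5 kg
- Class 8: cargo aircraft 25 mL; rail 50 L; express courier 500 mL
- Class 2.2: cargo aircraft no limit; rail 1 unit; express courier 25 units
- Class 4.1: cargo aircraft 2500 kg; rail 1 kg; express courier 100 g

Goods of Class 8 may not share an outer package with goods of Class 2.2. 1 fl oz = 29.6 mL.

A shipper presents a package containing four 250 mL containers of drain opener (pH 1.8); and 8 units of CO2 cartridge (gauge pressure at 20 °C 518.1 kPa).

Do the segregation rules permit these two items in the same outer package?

No

Drain opener: pH 1.8 ≤ 2.5 → Class 8 (Corrosive).
With gauge pressure at 20 °C 518.1 kPa (> 280 kPa), the CO2 cartridge falls in Class 2.2.
Class 8 and Class 2.2 may not share an outer package.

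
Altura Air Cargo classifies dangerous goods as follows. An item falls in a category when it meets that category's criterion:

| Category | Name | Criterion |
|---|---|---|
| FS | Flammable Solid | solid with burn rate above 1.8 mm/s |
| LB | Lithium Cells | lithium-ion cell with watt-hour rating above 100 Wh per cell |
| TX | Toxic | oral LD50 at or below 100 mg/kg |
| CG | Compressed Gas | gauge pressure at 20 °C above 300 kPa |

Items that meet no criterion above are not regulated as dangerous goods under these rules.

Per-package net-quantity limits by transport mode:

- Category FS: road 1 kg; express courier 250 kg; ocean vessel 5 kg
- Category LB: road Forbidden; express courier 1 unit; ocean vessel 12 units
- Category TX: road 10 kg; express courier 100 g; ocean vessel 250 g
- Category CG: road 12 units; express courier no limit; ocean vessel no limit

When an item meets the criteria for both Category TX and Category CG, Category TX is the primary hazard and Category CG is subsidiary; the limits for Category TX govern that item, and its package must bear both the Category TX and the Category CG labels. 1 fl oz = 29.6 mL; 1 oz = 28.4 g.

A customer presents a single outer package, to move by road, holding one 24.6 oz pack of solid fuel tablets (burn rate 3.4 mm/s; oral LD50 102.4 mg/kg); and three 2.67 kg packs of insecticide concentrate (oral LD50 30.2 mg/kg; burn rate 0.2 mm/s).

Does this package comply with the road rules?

With burn rate 3.4 mm/s (> 1.8 mm/s), the solid fuel tablets fall in Category FS.
Insecticide concentrate: oral LD50 30.2 mg/kg ≤ 100 mg/kg → Category TX (Toxic).
Category FS quantity: one 24.6 oz pack = 698.64 g.
That is within the Category FS road limit of 1 kg.
Category TX quantity: three 2.67 kg packs = 8.01 kg.
8.01 kg ≤ 10 kg (road limit, Category TX) — within limit.
Every hazard category is within its road limit and no segregation rule is violated.

Yes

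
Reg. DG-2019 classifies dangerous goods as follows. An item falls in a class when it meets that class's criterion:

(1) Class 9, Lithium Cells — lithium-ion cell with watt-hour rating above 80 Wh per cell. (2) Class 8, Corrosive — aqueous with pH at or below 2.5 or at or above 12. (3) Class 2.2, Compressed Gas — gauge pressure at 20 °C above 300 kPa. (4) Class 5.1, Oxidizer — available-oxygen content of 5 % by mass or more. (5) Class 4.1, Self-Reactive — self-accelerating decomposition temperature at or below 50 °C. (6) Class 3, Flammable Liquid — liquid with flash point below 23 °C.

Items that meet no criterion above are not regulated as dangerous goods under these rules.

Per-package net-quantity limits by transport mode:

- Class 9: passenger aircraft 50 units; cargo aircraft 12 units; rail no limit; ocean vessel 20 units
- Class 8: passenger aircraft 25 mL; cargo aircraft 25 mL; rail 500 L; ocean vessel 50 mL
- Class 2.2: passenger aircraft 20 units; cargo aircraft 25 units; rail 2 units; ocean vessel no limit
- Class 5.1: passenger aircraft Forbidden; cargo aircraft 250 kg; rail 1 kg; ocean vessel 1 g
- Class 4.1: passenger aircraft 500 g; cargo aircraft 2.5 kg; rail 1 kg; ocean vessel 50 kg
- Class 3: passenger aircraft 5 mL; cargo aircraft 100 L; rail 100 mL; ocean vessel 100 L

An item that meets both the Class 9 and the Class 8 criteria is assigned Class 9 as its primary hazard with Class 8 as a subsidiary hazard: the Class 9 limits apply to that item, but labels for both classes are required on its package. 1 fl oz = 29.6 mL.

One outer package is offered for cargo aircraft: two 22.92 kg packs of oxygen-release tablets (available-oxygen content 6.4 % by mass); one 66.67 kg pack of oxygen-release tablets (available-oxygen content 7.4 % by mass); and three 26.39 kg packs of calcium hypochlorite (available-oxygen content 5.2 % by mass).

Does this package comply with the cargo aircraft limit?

Yes

With available-oxygen content 6.4 % by mass (≥ 5 % by mass), the oxygen-release tablets fall in Class 5.1.
Available-oxygen content 7.4 % by mass meets the Class 5.1 criterion (Oxidizer), so the oxygen-release tablets are Class 5.1.
With available-oxygen content 5.2 % by mass (≥ 5 % by mass), the calcium hypochlorite falls in Class 5.1.
Total Class 5.1: (two 22.92 kg packs = 45.84 kg) + 66.67 kg + (three 26.39 kg packs = 79.17 kg) = 191.68 kg.
191.68 kg ≤ 250 kg (cargo aircraft limit, Class 5.1) — within limit.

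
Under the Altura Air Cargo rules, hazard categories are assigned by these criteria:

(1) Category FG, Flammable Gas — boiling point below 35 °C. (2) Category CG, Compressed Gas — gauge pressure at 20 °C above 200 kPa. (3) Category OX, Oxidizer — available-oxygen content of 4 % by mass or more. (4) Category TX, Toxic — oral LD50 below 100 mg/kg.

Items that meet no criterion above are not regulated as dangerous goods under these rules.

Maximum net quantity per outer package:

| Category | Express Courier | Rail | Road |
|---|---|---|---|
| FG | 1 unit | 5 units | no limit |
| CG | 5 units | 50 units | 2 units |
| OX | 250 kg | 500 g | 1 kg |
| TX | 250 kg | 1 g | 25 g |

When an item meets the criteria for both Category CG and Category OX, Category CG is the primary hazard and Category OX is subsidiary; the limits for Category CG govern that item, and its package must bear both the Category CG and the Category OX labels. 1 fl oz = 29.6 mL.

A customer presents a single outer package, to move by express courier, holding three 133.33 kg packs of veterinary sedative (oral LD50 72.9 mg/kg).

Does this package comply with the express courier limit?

With oral LD50 72.9 mg/kg (< 100 mg/kg), the veterinary sedative falls in Category TX.
Category TX quantity: three 133.33 kg packs = 399.99 kg.
That exceeds the Category TX express courier limit of 250 kg.

No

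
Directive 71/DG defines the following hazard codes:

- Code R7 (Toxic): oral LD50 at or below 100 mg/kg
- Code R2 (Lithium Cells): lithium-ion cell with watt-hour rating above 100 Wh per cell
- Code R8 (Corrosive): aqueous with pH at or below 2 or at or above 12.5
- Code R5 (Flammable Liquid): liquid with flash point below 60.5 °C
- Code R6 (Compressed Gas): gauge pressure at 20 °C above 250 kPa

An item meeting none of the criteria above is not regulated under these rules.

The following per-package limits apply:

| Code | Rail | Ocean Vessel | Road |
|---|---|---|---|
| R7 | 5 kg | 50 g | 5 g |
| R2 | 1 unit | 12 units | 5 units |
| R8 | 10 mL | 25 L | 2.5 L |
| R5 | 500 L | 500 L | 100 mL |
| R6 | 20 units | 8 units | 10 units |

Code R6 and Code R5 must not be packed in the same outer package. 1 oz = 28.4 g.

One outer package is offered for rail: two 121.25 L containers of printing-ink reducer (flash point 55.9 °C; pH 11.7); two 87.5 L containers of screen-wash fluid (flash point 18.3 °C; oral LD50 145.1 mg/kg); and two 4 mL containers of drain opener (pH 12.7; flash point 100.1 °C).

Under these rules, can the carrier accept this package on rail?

Yes

With flash point 55.9 °C (< 60.5 °C), the printing-ink reducer falls in Code R5.
With flash point 18.3 °C (< 60.5 °C), the screen-wash fluid falls in Code R5.
pH 12.7 meets the Code R8 criterion (Corrosive), so the drain opener is Code R8.
Code R5 net quantity: (two 121.25 L containers = 242.5 L) + (two 87.5 L containers = 175 L) = 417.5 L.
417.5 L ≤ 500 L (rail limit, Code R5) — within limit.
Code R8 quantity: two 4 mL containers = 8 mL.
That is within the Code R8 rail limit of 10 mL.
The segregation rule (Code R6 with Code R5) does not apply to Code R5 with Code R8.
Every hazard code is within its rail limit and no segregation rule is violated.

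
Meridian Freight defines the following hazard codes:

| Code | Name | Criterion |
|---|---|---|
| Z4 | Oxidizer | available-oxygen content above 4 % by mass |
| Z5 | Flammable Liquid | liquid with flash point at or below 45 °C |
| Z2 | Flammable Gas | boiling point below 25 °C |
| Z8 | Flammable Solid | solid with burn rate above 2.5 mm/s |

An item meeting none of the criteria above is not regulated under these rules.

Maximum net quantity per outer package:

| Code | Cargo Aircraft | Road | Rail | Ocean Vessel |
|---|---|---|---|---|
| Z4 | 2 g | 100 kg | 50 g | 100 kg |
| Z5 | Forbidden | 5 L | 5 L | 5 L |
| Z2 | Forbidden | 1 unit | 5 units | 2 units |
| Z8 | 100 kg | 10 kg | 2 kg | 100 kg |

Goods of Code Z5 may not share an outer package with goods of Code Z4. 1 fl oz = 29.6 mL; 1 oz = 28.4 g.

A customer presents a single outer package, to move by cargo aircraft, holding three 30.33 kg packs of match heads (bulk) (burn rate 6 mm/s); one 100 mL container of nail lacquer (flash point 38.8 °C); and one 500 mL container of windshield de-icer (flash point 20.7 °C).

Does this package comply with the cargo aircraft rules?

No

Match heads (bulk): burn rate 6 mm/s > 2.5 mm/s → Code Z8 (Flammable Solid).
The nail lacquer has flash point 38.8 °C, which is ≤ 45 °C, so it is Code Z5 (Flammable Liquid).
With flash point 20.7 °C (≤ 45 °C), the windshield de-icer falls in Code Z5.
Total Code Z5: 100 mL + 500 mL = 600 mL.
Code Z5 is Forbidden by cargo aircraft.
Code Z8 quantity: three 30.33 kg packs = 90.99 kg.
90.99 kg is within the cargo aircraft limit of 100 kg for Code Z8.
The segregation rule (Code Z5 with Code Z4) does not apply to Code Z5 with Code Z8.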